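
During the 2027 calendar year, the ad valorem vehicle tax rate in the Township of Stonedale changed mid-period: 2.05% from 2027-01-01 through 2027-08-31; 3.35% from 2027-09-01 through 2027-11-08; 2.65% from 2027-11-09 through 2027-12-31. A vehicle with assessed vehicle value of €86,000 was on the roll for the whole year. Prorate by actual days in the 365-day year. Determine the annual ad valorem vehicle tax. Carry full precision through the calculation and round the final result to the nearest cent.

€2,049.27

2027-01-01 to 2027-08-31: 243 days at 2.05% → €86,000 × 2.05% × 243/365 = €1,173.7233
2027-09-01 to 2027-11-08: 69 days at 3.35% → €86,000 × 3.35% × 69/365 = €544.6274
2027-11-09 to 2027-12-31: 53 days at 2.65% → €86,000 × 2.65% × 53/365 = €330.9233
Total = €2,049.2740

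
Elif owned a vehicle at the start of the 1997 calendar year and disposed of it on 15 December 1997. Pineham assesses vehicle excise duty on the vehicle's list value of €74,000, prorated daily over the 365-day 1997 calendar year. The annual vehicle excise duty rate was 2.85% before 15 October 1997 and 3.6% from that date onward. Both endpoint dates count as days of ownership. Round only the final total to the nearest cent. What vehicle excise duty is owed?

€2,110.82

1 January – 14 October 1997: 287 days at 2.85% → €74,000 × 2.85% × 287/365 = €1,658.3096
15 October – 15 December 1997: 62 days at 3.6% → €74,000 × 3.6% × 62/365 = €452.5151
Total = €2,110.8247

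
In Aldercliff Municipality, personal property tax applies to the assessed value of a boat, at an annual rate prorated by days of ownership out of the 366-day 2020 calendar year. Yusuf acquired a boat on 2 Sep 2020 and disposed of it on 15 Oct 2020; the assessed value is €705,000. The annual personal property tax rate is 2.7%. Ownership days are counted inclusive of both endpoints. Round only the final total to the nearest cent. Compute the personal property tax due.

Days held (2 Sep – 15 Oct 2020): 44 out of 366
Tax = €705,000 × 2.7% × 44/366 = €2,288.3607

€2,288.36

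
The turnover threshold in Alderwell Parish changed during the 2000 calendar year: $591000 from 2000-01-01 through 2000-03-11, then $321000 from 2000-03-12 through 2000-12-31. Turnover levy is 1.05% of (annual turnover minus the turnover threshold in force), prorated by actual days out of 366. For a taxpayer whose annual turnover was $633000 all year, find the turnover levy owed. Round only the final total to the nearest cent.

$2726.04

2000-01-01 to 2000-03-11: 71 days, exemption $591000 → ($633000 − $591000) × 1.05% × 71/366 = $85.5492
2000-03-12 to 2000-12-31: 295 days, exemption $321000 → ($633000 − $321000) × 1.05% × 295/366 = $2640.4918
Total = $2726.0410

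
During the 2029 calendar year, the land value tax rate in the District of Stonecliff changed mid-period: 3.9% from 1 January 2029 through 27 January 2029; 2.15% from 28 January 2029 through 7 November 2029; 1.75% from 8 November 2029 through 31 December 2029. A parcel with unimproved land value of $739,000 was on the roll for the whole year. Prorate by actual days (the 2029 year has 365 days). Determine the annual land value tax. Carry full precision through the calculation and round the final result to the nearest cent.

1 January – 27 January 2029: 27 days at 3.9% → $739,000 × 3.9% × 27/365 = $2,131.9644
28 January – 7 November 2029: 284 days at 2.15% → $739,000 × 2.15% × 284/365 = $12,362.5589
8 November – 31 December 2029: 54 days at 1.75% → $739,000 × 1.75% × 54/365 = $1,913.3014
Total = $16,407.8247

$16,407.82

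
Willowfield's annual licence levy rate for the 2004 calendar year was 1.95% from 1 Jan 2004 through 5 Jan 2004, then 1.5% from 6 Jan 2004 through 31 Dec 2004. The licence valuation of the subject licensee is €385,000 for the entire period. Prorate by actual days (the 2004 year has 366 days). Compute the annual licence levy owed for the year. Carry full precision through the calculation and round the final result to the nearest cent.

€5,798.67

1 Jan – 5 Jan 2004: 5 days at 1.95% → €385,000 × 1.95% × 5/366 = €102.5615
6 Jan – 31 Dec 2004: 361 days at 1.5% → €385,000 × 1.5% × 361/366 = €5,696.1066
Total = €5,798.6680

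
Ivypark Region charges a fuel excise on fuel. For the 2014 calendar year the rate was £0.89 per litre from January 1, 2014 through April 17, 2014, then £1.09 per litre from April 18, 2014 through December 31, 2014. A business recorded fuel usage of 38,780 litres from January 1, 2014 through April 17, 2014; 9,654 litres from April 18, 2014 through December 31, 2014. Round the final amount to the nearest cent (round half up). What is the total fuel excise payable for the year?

January 1 – April 17, 2014: 38,780 litres at £0.89/litre → £34,514.20
April 18 – December 31, 2014: 9,654 litres at £1.09/litre → £10,522.86

£45,037.06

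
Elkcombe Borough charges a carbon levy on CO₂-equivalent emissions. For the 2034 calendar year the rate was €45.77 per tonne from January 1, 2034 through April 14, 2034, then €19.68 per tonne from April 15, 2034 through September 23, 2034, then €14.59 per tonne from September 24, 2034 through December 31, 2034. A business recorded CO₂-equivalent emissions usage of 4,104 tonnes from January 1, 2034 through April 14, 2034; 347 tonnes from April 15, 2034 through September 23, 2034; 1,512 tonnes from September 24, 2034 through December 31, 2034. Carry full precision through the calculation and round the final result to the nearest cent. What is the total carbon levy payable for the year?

€216,729.12

January 1 – April 14, 2034: 4,104 tonnes at €45.77/tonne → €187,840.08
April 15 – September 23, 2034: 347 tonnes at €19.68/tonne → €6,828.96
September 24 – December 31, 2034: 1,512 tonnes at €14.59/tonne → €22,060.08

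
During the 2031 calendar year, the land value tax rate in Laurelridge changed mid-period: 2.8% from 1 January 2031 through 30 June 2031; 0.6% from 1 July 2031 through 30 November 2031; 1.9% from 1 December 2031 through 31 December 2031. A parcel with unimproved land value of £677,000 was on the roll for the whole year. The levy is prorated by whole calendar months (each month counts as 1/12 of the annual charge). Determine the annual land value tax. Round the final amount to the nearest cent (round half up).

1 January – 30 June 2031: 6 months at 2.8% → £677,000 × 2.8% × 6/12 = £9,478.0000
1 July – 30 November 2031: 5 months at 0.6% → £677,000 × 0.6% × 5/12 = £1,692.5000
1 December – 31 December 2031: 1 month at 1.9% → £677,000 × 1.9% × 1/12 = £1,071.9167
Total = £12,242.4167

£12,242.42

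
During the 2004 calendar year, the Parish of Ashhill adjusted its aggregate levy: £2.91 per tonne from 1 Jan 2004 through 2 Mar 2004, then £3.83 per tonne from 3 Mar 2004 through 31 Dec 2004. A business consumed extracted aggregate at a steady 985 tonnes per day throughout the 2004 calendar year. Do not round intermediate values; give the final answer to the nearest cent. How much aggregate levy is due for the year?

1 Jan – 2 Mar 2004: 62 days × 985 tonnes/day = 61,070 tonnes at £2.91/tonne → £177713.70
3 Mar – 31 Dec 2004: 304 days × 985 tonnes/day = 299,440 tonnes at £3.83/tonne → £1146855.20

£1324568.90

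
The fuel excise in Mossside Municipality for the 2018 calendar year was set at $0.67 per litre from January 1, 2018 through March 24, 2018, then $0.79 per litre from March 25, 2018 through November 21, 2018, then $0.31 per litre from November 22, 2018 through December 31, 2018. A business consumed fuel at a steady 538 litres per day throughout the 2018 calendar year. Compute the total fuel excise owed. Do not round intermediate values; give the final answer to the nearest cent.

January 1 – March 24, 2018: 83 days × 538 litres/day = 44,654 litres at $0.67/litre → $29918.18
March 25 – November 21, 2018: 242 days × 538 litres/day = 130,196 litres at $0.79/litre → $102854.84
November 22 – December 31, 2018: 40 days × 538 litres/day = 21,520 litres at $0.31/litre → $6671.20

$139444.22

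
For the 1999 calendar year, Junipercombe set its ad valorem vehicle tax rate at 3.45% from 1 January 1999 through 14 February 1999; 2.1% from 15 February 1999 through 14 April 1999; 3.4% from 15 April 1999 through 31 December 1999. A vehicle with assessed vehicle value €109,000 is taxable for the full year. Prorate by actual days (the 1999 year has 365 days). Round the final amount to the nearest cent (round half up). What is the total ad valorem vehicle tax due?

1 January – 14 February 1999: 45 days at 3.45% → €109,000 × 3.45% × 45/365 = €463.6233
15 February – 14 April 1999: 59 days at 2.1% → €109,000 × 2.1% × 59/365 = €370.0027
15 April – 31 December 1999: 261 days at 3.4% → €109,000 × 3.4% × 261/365 = €2,650.0438
Total = €3,483.6699

€3,483.67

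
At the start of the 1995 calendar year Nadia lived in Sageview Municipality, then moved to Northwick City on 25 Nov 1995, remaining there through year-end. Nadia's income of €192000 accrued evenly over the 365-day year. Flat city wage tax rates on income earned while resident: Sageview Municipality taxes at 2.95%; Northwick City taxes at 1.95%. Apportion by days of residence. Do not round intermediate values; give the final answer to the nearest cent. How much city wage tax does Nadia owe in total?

€5469.37

Sageview Municipality, 1 Jan – 24 Nov 1995: 328 days → €192000 × 2.95% × 328/365 = €5089.8411
Northwick City, 25 Nov – 31 Dec 1995: 37 days → €192000 × 1.95% × 37/365 = €379.5288
Total = €5469.3699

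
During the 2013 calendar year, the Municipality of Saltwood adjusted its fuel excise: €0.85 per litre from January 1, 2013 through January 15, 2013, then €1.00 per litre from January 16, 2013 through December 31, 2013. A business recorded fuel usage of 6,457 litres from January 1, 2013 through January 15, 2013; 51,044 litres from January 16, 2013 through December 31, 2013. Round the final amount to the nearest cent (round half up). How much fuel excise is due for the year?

€56,532.45

January 1 – January 15, 2013: 6,457 litres at €0.85/litre → €5,488.45
January 16 – December 31, 2013: 51,044 litres at €1.00/litre → €51,044.00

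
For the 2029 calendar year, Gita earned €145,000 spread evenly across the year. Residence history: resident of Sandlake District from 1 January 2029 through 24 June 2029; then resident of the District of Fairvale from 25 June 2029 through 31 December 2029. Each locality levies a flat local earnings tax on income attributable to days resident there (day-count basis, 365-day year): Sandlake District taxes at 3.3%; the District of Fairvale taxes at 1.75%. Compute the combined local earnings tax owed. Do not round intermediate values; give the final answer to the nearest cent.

Sandlake District, 1 January – 24 June 2029: 175 days → €145,000 × 3.3% × 175/365 = €2,294.1781
The District of Fairvale, 25 June – 31 December 2029: 190 days → €145,000 × 1.75% × 190/365 = €1,320.8904
Total = €3,615.0685

€3,615.07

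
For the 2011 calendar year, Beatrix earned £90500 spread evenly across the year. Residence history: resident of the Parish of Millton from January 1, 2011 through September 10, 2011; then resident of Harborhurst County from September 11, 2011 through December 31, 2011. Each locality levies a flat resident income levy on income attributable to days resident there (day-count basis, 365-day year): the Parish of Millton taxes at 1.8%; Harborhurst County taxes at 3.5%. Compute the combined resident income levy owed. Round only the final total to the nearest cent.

£2101.09

The Parish of Millton, January 1 – September 10, 2011: 253 days → £90500 × 1.8% × 253/365 = £1129.1425
Harborhurst County, September 11 – December 31, 2011: 112 days → £90500 × 3.5% × 112/365 = £971.9452
Total = £2101.0877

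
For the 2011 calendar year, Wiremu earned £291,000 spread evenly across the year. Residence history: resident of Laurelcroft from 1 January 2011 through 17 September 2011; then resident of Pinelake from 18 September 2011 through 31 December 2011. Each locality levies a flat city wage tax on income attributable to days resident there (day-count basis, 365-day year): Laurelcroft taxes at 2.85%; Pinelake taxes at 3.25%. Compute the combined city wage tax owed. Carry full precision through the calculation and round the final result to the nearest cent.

£8,628.35

Laurelcroft, 1 January – 17 September 2011: 260 days → £291,000 × 2.85% × 260/365 = £5,907.6986
Pinelake, 18 September – 31 December 2011: 105 days → £291,000 × 3.25% × 105/365 = £2,720.6507
Total = £8,628.3493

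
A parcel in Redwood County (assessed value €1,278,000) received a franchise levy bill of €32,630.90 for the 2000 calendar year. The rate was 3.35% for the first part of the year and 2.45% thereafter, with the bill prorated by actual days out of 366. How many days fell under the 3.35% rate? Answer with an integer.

42 days

Let d = days at the first rate; then 366 − d days at the second rate.
€1,278,000 × [3.35%·d + 2.45%·(366−d)] / 366 = €32,630.90
Solving gives d = 42, so the new rate took effect on 12 Feb 2000.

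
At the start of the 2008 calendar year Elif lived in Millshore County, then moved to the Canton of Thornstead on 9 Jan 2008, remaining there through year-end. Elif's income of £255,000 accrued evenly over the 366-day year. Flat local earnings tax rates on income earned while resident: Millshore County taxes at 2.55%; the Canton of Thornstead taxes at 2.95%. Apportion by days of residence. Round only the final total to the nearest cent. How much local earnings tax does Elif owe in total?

£7,500.20

Millshore County, 1 Jan – 8 Jan 2008: 8 days → £255,000 × 2.55% × 8/366 = £142.1311
The Canton of Thornstead, 9 Jan – 31 Dec 2008: 358 days → £255,000 × 2.95% × 358/366 = £7,358.0738
Total = £7,500.2049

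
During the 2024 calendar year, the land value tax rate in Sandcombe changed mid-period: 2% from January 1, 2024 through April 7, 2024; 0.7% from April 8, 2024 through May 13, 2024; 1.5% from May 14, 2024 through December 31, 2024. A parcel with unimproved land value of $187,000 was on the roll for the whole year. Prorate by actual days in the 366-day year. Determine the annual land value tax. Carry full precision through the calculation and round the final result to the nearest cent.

January 1 – April 7, 2024: 98 days at 2% → $187,000 × 2% × 98/366 = $1,001.4208
April 8 – May 13, 2024: 36 days at 0.7% → $187,000 × 0.7% × 36/366 = $128.7541
May 14 – December 31, 2024: 232 days at 1.5% → $187,000 × 1.5% × 232/366 = $1,778.0328
Total = $2,908.2077

$2,908.21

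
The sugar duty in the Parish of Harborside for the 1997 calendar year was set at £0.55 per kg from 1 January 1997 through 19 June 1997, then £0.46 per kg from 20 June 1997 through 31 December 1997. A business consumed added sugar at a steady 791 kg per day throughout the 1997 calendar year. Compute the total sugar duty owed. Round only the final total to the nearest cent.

1 January – 19 June 1997: 170 days × 791 kg/day = 134,470 kg at £0.55/kg → £73,958.50
20 June – 31 December 1997: 195 days × 791 kg/day = 154,245 kg at £0.46/kg → £70,952.70

£144,911.20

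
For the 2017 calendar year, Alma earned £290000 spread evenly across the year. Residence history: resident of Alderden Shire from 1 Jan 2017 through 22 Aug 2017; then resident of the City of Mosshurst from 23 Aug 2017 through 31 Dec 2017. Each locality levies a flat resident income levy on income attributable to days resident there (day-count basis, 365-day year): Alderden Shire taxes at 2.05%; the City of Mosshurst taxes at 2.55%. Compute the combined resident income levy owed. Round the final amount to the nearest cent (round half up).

Alderden Shire, 1 Jan – 22 Aug 2017: 234 days → £290000 × 2.05% × 234/365 = £3811.3151
The City of Mosshurst, 23 Aug – 31 Dec 2017: 131 days → £290000 × 2.55% × 131/365 = £2654.0959
Total = £6465.4110

£6465.41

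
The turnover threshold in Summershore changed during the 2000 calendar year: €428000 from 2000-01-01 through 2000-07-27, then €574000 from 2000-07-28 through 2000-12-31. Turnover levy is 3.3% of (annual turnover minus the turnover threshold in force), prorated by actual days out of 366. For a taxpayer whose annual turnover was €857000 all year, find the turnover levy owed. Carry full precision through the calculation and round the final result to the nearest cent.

2000-01-01 to 2000-07-27: 209 days, exemption €428000 → (€857000 − €428000) × 3.3% × 209/366 = €8084.1885
2000-07-28 to 2000-12-31: 157 days, exemption €574000 → (€857000 − €574000) × 3.3% × 157/366 = €4006.0738
Total = €12090.2623

€12090.26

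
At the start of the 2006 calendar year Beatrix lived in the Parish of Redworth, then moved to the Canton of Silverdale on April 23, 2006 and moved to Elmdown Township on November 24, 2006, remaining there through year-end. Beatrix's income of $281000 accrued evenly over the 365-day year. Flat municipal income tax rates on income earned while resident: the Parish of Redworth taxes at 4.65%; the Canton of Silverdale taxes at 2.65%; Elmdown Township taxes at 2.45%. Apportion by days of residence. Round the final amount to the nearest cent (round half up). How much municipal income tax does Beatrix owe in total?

The Parish of Redworth, January 1 – April 22, 2006: 112 days → $281000 × 4.65% × 112/365 = $4009.4466
The Canton of Silverdale, April 23 – November 23, 2006: 215 days → $281000 × 2.65% × 215/365 = $4386.2945
Elmdown Township, November 24 – December 31, 2006: 38 days → $281000 × 2.45% × 38/365 = $716.7425
Total = $9112.4836

$9112.48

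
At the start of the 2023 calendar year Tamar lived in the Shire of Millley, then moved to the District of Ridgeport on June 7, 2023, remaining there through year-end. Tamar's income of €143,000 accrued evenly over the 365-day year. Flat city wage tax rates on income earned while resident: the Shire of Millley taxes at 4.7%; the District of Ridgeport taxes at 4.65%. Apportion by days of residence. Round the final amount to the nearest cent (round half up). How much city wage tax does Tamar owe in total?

€6,680.25

The Shire of Millley, January 1 – June 6, 2023: 157 days → €143,000 × 4.7% × 157/365 = €2,890.9507
The District of Ridgeport, June 7 – December 31, 2023: 208 days → €143,000 × 4.65% × 208/365 = €3,789.3041
Total = €6,680.2548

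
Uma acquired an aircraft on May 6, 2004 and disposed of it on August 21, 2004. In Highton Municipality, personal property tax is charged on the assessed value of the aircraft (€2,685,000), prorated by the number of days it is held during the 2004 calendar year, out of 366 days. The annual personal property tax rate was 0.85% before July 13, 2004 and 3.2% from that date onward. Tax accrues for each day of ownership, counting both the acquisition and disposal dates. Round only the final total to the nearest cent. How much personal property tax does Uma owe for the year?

May 6 – July 12, 2004: 68 days at 0.85% → €2,685,000 × 0.85% × 68/366 = €4,240.2459
July 13 – August 21, 2004: 40 days at 3.2% → €2,685,000 × 3.2% × 40/366 = €9,390.1639
Total = €13,630.4098

€13,630.41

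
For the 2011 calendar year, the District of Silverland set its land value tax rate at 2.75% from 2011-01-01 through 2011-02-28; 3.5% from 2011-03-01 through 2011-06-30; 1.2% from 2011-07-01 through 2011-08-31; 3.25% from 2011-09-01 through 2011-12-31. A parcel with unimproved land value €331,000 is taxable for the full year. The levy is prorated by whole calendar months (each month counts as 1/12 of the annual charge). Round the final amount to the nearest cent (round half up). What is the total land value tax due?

€9,626.58

2011-01-01 to 2011-02-28: 2 months at 2.75% → €331,000 × 2.75% × 2/12 = €1,517.0833
2011-03-01 to 2011-06-30: 4 months at 3.5% → €331,000 × 3.5% × 4/12 = €3,861.6667
2011-07-01 to 2011-08-31: 2 months at 1.2% → €331,000 × 1.2% × 2/12 = €662.0000
2011-09-01 to 2011-12-31: 4 months at 3.25% → €331,000 × 3.25% × 4/12 = €3,585.8333
Total = €9,626.5833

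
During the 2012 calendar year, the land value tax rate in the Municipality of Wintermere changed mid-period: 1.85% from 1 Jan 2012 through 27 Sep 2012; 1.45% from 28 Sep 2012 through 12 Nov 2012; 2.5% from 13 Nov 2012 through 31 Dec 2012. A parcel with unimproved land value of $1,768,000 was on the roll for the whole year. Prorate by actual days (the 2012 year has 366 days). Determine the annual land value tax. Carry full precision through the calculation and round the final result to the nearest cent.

1 Jan – 27 Sep 2012: 271 days at 1.85% → $1,768,000 × 1.85% × 271/366 = $24,218.2186
28 Sep – 12 Nov 2012: 46 days at 1.45% → $1,768,000 × 1.45% × 46/366 = $3,222.0109
13 Nov – 31 Dec 2012: 49 days at 2.5% → $1,768,000 × 2.5% × 49/366 = $5,917.4863
Total = $33,357.7158

$33,357.72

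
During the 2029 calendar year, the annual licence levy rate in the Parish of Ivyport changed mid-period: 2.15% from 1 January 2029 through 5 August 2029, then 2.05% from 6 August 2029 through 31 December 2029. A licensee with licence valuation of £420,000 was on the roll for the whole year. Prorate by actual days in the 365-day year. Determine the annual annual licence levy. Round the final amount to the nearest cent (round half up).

1 January – 5 August 2029: 217 days at 2.15% → £420,000 × 2.15% × 217/365 = £5,368.5205
6 August – 31 December 2029: 148 days at 2.05% → £420,000 × 2.05% × 148/365 = £3,491.1781
Total = £8,859.6986

£8,859.70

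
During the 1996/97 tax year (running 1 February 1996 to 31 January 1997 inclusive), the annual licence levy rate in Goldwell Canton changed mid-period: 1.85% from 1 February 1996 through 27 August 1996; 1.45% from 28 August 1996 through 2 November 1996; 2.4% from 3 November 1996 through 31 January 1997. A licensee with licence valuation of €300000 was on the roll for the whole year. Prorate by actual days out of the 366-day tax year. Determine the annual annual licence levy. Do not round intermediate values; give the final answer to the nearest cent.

€5736.07

1 February – 27 August 1996: 209 days at 1.85% → €300000 × 1.85% × 209/366 = €3169.2623
28 August – 2 November 1996: 67 days at 1.45% → €300000 × 1.45% × 67/366 = €796.3115
3 November 1996 – 31 January 1997: 90 days at 2.4% → €300000 × 2.4% × 90/366 = €1770.4918
Total = €5736.0656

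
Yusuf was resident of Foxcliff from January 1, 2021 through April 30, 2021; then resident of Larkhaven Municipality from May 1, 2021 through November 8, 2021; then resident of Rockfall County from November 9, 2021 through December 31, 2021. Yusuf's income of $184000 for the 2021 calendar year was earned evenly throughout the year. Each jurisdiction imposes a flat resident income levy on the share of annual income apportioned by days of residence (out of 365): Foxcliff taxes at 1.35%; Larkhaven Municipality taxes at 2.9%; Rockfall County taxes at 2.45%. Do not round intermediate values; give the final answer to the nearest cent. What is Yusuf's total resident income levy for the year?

$4278.13

Foxcliff, January 1 – April 30, 2021: 120 days → $184000 × 1.35% × 120/365 = $816.6575
Larkhaven Municipality, May 1 – November 8, 2021: 192 days → $184000 × 2.9% × 192/365 = $2806.8822
Rockfall County, November 9 – December 31, 2021: 53 days → $184000 × 2.45% × 53/365 = $654.5863
Total = $4278.1260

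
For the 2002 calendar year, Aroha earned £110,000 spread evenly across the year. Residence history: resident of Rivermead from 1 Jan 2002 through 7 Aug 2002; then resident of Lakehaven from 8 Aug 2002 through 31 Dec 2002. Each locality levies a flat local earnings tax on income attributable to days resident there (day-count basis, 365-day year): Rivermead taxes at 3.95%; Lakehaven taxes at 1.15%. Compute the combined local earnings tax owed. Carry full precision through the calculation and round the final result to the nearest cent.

Rivermead, 1 Jan – 7 Aug 2002: 219 days → £110,000 × 3.95% × 219/365 = £2,607.0000
Lakehaven, 8 Aug – 31 Dec 2002: 146 days → £110,000 × 1.15% × 146/365 = £506.0000
Total = £3,113.0000

£3,113.00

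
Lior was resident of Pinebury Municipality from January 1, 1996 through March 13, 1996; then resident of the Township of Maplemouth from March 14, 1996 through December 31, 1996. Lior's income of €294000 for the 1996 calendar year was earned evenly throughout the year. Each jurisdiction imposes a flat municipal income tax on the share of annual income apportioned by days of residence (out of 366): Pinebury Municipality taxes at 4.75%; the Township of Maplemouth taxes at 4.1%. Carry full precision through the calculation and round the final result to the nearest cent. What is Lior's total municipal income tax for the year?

Pinebury Municipality, January 1 – March 13, 1996: 73 days → €294000 × 4.75% × 73/366 = €2785.3689
The Township of Maplemouth, March 14 – December 31, 1996: 293 days → €294000 × 4.1% × 293/366 = €9649.7869
Total = €12435.1557

€12435.16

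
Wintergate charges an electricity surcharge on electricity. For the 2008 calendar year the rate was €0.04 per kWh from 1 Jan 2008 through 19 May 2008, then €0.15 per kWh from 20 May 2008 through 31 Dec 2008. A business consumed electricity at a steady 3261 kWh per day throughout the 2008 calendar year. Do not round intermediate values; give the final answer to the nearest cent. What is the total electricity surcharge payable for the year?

€128,809.50

1 Jan – 19 May 2008: 140 days × 3261 kWh/day = 456,540 kWh at €0.04/kWh → €18,261.60
20 May – 31 Dec 2008: 226 days × 3261 kWh/day = 736,986 kWh at €0.15/kWh → €110,547.90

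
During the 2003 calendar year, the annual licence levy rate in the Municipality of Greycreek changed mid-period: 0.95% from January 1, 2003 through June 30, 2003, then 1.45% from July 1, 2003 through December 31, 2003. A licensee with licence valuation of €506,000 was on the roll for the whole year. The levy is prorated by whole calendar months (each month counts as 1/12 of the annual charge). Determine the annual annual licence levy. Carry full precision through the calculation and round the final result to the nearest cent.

€6,072.00

January 1 – June 30, 2003: 6 months at 0.95% → €506,000 × 0.95% × 6/12 = €2,403.5000
July 1 – December 31, 2003: 6 months at 1.45% → €506,000 × 1.45% × 6/12 = €3,668.5000
Total = €6,072.0000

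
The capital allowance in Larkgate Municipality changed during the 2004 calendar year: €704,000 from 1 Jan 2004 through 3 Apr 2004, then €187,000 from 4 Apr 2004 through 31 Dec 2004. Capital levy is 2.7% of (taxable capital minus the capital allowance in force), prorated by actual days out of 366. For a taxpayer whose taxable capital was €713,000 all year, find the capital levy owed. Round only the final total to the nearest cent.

€10,616.90

1 Jan – 3 Apr 2004: 94 days, exemption €704,000 → (€713,000 − €704,000) × 2.7% × 94/366 = €62.4098
4 Apr – 31 Dec 2004: 272 days, exemption €187,000 → (€713,000 − €187,000) × 2.7% × 272/366 = €10,554.4918
Total = €10,616.9016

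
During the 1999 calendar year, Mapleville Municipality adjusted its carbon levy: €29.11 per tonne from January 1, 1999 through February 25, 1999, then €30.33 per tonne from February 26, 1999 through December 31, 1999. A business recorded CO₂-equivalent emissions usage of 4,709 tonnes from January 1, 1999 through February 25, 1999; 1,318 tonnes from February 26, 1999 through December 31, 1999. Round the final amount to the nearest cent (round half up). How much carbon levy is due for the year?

€177053.93

January 1 – February 25, 1999: 4,709 tonnes at €29.11/tonne → €137078.99
February 26 – December 31, 1999: 1,318 tonnes at €30.33/tonne → €39974.94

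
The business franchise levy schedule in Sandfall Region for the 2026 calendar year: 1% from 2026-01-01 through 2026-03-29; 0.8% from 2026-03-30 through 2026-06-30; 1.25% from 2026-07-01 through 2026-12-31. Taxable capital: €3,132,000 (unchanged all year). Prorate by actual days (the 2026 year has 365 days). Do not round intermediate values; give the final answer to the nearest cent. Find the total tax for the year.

€33,671.15

2026-01-01 to 2026-03-29: 88 days at 1% → €3,132,000 × 1% × 88/365 = €7,551.1233
2026-03-30 to 2026-06-30: 93 days at 0.8% → €3,132,000 × 0.8% × 93/365 = €6,384.1315
2026-07-01 to 2026-12-31: 184 days at 1.25% → €3,132,000 × 1.25% × 184/365 = €19,735.8904
Total = €33,671.1452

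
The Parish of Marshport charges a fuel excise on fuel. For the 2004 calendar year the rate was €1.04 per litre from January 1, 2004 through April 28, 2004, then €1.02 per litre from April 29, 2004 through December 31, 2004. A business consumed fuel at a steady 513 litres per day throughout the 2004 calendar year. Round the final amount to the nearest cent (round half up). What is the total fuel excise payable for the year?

€192734.10

January 1 – April 28, 2004: 119 days × 513 litres/day = 61,047 litres at €1.04/litre → €63488.88
April 29 – December 31, 2004: 247 days × 513 litres/day = 126,711 litres at €1.02/litre → €129245.22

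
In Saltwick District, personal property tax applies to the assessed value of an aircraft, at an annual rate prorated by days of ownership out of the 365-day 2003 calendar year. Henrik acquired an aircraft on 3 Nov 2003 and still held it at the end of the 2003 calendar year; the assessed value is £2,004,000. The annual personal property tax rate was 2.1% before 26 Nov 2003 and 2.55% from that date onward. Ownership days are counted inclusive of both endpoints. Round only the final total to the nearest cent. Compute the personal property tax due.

£7,692.07

3 Nov – 25 Nov 2003: 23 days at 2.1% → £2,004,000 × 2.1% × 23/365 = £2,651.8685
26 Nov – 31 Dec 2003: 36 days at 2.55% → £2,004,000 × 2.55% × 36/365 = £5,040.1973
Total = £7,692.0658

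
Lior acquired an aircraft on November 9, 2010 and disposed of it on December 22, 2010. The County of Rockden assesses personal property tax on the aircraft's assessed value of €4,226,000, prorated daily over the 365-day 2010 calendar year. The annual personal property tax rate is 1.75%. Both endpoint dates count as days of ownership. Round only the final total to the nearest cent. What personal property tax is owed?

€8,915.12

Days held (November 9 – December 22, 2010): 44 out of 365
Tax = €4,226,000 × 1.75% × 44/365 = €8,915.1233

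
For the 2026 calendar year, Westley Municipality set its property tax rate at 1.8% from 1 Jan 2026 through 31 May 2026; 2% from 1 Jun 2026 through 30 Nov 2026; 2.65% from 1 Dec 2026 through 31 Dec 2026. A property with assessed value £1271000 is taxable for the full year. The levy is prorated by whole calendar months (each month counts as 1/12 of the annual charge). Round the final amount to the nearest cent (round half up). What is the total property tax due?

£25049.29

1 Jan – 31 May 2026: 5 months at 1.8% → £1271000 × 1.8% × 5/12 = £9532.5000
1 Jun – 30 Nov 2026: 6 months at 2% → £1271000 × 2% × 6/12 = £12710.0000
1 Dec – 31 Dec 2026: 1 month at 2.65% → £1271000 × 2.65% × 1/12 = £2806.7917
Total = £25049.2917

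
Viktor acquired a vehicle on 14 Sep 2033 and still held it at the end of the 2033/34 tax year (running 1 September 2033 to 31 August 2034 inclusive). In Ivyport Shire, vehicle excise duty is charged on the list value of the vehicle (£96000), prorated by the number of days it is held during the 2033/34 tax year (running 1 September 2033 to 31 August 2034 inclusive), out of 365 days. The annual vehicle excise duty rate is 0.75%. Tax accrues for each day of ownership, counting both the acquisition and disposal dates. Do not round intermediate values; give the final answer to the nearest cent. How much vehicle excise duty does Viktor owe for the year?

Days held (14 Sep 2033 – 31 Aug 2034): 352 out of 365
Tax = £96000 × 0.75% × 352/365 = £694.3562

£694.36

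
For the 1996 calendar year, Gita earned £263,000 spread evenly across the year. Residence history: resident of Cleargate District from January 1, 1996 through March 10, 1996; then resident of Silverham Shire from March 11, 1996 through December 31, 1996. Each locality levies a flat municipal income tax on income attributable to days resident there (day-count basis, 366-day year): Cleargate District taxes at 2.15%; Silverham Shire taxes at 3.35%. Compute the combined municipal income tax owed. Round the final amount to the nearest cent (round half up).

£8,206.89

Cleargate District, January 1 – March 10, 1996: 70 days → £263,000 × 2.15% × 70/366 = £1,081.4617
Silverham Shire, March 11 – December 31, 1996: 296 days → £263,000 × 3.35% × 296/366 = £7,125.4317
Total = £8,206.8934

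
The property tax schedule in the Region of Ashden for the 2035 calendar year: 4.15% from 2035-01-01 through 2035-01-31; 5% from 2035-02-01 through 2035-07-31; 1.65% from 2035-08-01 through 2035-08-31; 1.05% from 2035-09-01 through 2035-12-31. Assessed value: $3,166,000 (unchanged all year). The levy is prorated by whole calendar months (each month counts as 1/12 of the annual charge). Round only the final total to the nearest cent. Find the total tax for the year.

$105,533.33

2035-01-01 to 2035-01-31: 1 month at 4.15% → $3,166,000 × 4.15% × 1/12 = $10,949.0833
2035-02-01 to 2035-07-31: 6 months at 5% → $3,166,000 × 5% × 6/12 = $79,150.0000
2035-08-01 to 2035-08-31: 1 month at 1.65% → $3,166,000 × 1.65% × 1/12 = $4,353.2500
2035-09-01 to 2035-12-31: 4 months at 1.05% → $3,166,000 × 1.05% × 4/12 = $11,081.0000
Total = $105,533.3333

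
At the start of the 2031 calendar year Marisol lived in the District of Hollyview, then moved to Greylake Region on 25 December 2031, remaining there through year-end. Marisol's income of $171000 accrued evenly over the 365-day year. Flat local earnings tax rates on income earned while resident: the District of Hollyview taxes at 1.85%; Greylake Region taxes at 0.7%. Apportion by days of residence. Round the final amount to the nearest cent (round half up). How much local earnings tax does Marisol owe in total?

The District of Hollyview, 1 January – 24 December 2031: 358 days → $171000 × 1.85% × 358/365 = $3102.8301
Greylake Region, 25 December – 31 December 2031: 7 days → $171000 × 0.7% × 7/365 = $22.9562
Total = $3125.7863

$3125.79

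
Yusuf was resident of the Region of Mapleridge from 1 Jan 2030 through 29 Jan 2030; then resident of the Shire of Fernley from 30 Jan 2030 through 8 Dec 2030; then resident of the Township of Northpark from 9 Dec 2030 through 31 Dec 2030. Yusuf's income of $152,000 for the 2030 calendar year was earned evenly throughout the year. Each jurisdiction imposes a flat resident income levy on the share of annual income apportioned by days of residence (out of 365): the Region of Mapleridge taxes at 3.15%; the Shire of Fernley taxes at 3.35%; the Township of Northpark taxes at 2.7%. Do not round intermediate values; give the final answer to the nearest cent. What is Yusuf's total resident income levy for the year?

$5,005.59

The Region of Mapleridge, 1 Jan – 29 Jan 2030: 29 days → $152,000 × 3.15% × 29/365 = $380.4164
The Shire of Fernley, 30 Jan – 8 Dec 2030: 313 days → $152,000 × 3.35% × 313/365 = $4,366.5644
The Township of Northpark, 9 Dec – 31 Dec 2030: 23 days → $152,000 × 2.7% × 23/365 = $258.6082
Total = $5,005.5890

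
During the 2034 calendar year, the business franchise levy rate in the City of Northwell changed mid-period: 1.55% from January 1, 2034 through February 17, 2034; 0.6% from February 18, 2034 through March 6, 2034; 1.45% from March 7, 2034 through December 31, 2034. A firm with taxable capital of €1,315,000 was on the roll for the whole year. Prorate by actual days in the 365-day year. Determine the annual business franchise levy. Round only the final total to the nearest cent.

January 1 – February 17, 2034: 48 days at 1.55% → €1,315,000 × 1.55% × 48/365 = €2,680.4384
February 18 – March 6, 2034: 17 days at 0.6% → €1,315,000 × 0.6% × 17/365 = €367.4795
March 7 – December 31, 2034: 300 days at 1.45% → €1,315,000 × 1.45% × 300/365 = €15,671.9178
Total = €18,719.8356

€18,719.84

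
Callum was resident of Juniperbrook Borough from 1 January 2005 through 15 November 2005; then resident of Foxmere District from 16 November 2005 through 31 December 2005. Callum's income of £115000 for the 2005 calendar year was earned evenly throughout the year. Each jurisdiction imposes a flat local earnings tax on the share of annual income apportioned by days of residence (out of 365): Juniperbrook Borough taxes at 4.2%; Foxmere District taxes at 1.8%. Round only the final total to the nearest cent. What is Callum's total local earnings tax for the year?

Juniperbrook Borough, 1 January – 15 November 2005: 319 days → £115000 × 4.2% × 319/365 = £4221.2877
Foxmere District, 16 November – 31 December 2005: 46 days → £115000 × 1.8% × 46/365 = £260.8767
Total = £4482.1644

£4482.16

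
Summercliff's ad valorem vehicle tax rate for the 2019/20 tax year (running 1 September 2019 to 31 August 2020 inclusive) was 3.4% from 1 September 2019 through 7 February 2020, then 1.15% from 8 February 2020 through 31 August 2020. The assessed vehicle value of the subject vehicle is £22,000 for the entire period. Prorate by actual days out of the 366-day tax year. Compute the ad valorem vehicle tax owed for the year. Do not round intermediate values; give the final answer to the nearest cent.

1 September 2019 – 7 February 2020: 160 days at 3.4% → £22,000 × 3.4% × 160/366 = £326.9945
8 February – 31 August 2020: 206 days at 1.15% → £22,000 × 1.15% × 206/366 = £142.3989
Total = £469.3934

£469.39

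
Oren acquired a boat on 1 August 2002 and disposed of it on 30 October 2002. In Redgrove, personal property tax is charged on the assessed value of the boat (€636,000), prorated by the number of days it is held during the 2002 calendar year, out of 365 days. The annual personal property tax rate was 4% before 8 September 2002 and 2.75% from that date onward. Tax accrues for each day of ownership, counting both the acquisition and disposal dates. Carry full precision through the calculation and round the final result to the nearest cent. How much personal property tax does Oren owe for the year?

1 August – 7 September 2002: 38 days at 4% → €636,000 × 4% × 38/365 = €2,648.5479
8 September – 30 October 2002: 53 days at 2.75% → €636,000 × 2.75% × 53/365 = €2,539.6438
Total = €5,188.1918

€5,188.19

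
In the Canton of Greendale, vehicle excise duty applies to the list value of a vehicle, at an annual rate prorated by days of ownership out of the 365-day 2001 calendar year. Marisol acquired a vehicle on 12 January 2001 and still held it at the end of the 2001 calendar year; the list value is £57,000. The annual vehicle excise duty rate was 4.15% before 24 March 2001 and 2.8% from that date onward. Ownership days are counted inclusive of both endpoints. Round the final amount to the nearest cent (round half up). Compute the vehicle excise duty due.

£1,697.58

12 January – 23 March 2001: 71 days at 4.15% → £57,000 × 4.15% × 71/365 = £460.1384
24 March – 31 December 2001: 283 days at 2.8% → £57,000 × 2.8% × 283/365 = £1,237.4466
Total = £1,697.5849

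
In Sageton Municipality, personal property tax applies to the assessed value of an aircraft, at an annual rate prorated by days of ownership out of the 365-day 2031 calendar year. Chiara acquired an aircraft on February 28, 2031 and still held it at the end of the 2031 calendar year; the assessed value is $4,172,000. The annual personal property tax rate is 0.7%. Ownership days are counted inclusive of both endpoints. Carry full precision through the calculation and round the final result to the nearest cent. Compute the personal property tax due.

$24,563.36

Days held (February 28 – December 31, 2031): 307 out of 365
Tax = $4,172,000 × 0.7% × 307/365 = $24,563.3644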